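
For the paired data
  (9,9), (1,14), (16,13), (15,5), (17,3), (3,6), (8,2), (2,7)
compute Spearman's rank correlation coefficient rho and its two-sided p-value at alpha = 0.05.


Step 1: Rank x and y separately (midranks; no ties here).
rank(x): 9->5, 1->1, 16->7, 15->6, 17->8, 3->3, 8->4, 2->2
rank(y): 9->6, 14->8, 13->7, 5->3, 3->2, 6->4, 2->1, 7->5
Step 2: d_i = R_x(i) - R_y(i); compute d_i^2.
  (5-6)^2=1, (1-8)^2=49, (7-7)^2=0, (6-3)^2=9, (8-2)^2=36, (3-4)^2=1, (4-1)^2=9, (2-5)^2=9
sum(d^2) = 114.
Step 3: rho = 1 - 6*114 / (8*(8^2 - 1)) = 1 - 684/504 = -0.357143.
Step 4: Under H0, t = rho * sqrt((n-2)/(1-rho^2)) = -0.9366 ~ t(6).
Step 5: Two-sided p-value from the t-distribution with 6 df = 0.385121.
Step 6: alpha = 0.05. fail to reject H0.

rho = -0.3571, p = 0.385121, fail to reject H0 at alpha = 0.05.


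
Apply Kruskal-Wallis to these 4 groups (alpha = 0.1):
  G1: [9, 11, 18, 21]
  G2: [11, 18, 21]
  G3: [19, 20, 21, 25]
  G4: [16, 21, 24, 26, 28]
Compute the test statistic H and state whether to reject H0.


Step 1: Combine all N = 16 observations and assign midranks.
sorted (value, group, rank): (9,G1,1), (11,G1,2.5), (11,G2,2.5), (16,G4,4), (18,G1,5.5), (18,G2,5.5), (19,G3,7), (20,G3,8), (21,G1,10.5), (21,G2,10.5), (21,G3,10.5), (21,G4,10.5), (24,G4,13), (25,G3,14), (26,G4,15), (28,G4,16)
Step 2: Sum ranks within each group.
R_1 = 19.5 (n_1 = 4)
R_2 = 18.5 (n_2 = 3)
R_3 = 39.5 (n_3 = 4)
R_4 = 58.5 (n_4 = 5)
Step 3: H = 12/(N(N+1)) * sum(R_i^2/n_i) - 3(N+1)
     = 12/(16*17) * (19.5^2/4 + 18.5^2/3 + 39.5^2/4 + 58.5^2/5) - 3*17
     = 0.044118 * 1283.66 - 51
     = 5.631985.
Step 4: Ties present; correction factor C = 1 - 72/(16^3 - 16) = 0.982353. Corrected H = 5.631985 / 0.982353 = 5.733159.
Step 5: Under H0, H ~ chi^2(3); p-value = 0.125339.
Step 6: alpha = 0.1. fail to reject H0.

H = 5.7332, df = 3, p = 0.125339, fail to reject H0.


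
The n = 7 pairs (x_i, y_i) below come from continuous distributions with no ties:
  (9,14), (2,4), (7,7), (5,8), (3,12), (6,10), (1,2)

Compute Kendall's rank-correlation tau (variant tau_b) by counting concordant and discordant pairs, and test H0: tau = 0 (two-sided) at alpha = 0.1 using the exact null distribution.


Step 1: Enumerate the 21 unordered pairs (i,j) with i<j and classify each by sign(x_j-x_i) * sign(y_j-y_i).
  (1,2):dx=-7,dy=-10->C; (1,3):dx=-2,dy=-7->C; (1,4):dx=-4,dy=-6->C; (1,5):dx=-6,dy=-2->C
  (1,6):dx=-3,dy=-4->C; (1,7):dx=-8,dy=-12->C; (2,3):dx=+5,dy=+3->C; (2,4):dx=+3,dy=+4->C
  (2,5):dx=+1,dy=+8->C; (2,6):dx=+4,dy=+6->C; (2,7):dx=-1,dy=-2->C; (3,4):dx=-2,dy=+1->D
  (3,5):dx=-4,dy=+5->D; (3,6):dx=-1,dy=+3->D; (3,7):dx=-6,dy=-5->C; (4,5):dx=-2,dy=+4->D
  (4,6):dx=+1,dy=+2->C; (4,7):dx=-4,dy=-6->C; (5,6):dx=+3,dy=-2->D; (5,7):dx=-2,dy=-10->C
  (6,7):dx=-5,dy=-8->C
Step 2: C = 16, D = 5, total pairs = 21.
Step 3: tau = (C - D)/(n(n-1)/2) = (16 - 5)/21 = 0.523810.
Step 4: Exact two-sided p-value (enumerate n! = 5040 permutations of y under H0): p = 0.136111.
Step 5: alpha = 0.1. fail to reject H0.

tau_b = 0.5238 (C=16, D=5), p = 0.136111, fail to reject H0.


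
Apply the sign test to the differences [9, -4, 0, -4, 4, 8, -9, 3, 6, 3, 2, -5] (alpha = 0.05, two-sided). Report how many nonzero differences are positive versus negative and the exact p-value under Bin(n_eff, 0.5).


Step 1: Discard zero differences. Original n = 12; n_eff = number of nonzero differences = 11.
Nonzero differences (with sign): +9, -4, -4, +4, +8, -9, +3, +6, +3, +2, -5
Step 2: Count signs: positive = 7, negative = 4.
Step 3: Under H0: P(positive) = 0.5, so the number of positives S ~ Bin(11, 0.5).
Step 4: Two-sided exact p-value = sum of Bin(11,0.5) probabilities at or below the observed probability = 0.548828.
Step 5: alpha = 0.05. fail to reject H0.

n_eff = 11, pos = 7, neg = 4, p = 0.548828, fail to reject H0.


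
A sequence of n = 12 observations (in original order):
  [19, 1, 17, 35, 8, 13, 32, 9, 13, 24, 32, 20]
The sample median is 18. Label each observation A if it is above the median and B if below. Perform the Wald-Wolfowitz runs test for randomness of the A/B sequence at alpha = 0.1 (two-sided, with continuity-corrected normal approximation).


Step 1: Compute median = 18; label A = above, B = below.
Labels in order: ABBABBABBAAA  (n_A = 6, n_B = 6)
Step 2: Count runs R = 7.
Step 3: Under H0 (random ordering), E[R] = 2*n_A*n_B/(n_A+n_B) + 1 = 2*6*6/12 + 1 = 7.0000.
        Var[R] = 2*n_A*n_B*(2*n_A*n_B - n_A - n_B) / ((n_A+n_B)^2 * (n_A+n_B-1)) = 4320/1584 = 2.7273.
        SD[R] = 1.6514.
Step 4: R = E[R], so z = 0 with no continuity correction.
Step 5: Two-sided p-value via normal approximation = 2*(1 - Phi(|z|)) = 1.000000.
Step 6: alpha = 0.1. fail to reject H0.

R = 7, z = 0.0000, p = 1.000000, fail to reject H0.


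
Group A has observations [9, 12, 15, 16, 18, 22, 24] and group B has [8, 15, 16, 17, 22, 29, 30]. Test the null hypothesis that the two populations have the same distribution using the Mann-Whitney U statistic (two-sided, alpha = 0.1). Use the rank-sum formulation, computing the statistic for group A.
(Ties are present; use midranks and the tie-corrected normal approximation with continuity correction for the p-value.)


Step 1: Combine and sort all 14 observations; assign midranks.
sorted (value, group): (8,Y), (9,X), (12,X), (15,X), (15,Y), (16,X), (16,Y), (17,Y), (18,X), (22,X), (22,Y), (24,X), (29,Y), (30,Y)
ranks: 8->1, 9->2, 12->3, 15->4.5, 15->4.5, 16->6.5, 16->6.5, 17->8, 18->9, 22->10.5, 22->10.5, 24->12, 29->13, 30->14
Step 2: Rank sum for X: R1 = 2 + 3 + 4.5 + 6.5 + 9 + 10.5 + 12 = 47.5.
Step 3: U_X = R1 - n1(n1+1)/2 = 47.5 - 7*8/2 = 47.5 - 28 = 19.5.
       U_Y = n1*n2 - U_X = 49 - 19.5 = 29.5.
Step 4: Ties are present, so use the tie-corrected normal approximation (with continuity correction) for the p-value.
Step 5: p-value = 0.564011; compare to alpha = 0.1. fail to reject H0.

U_X = 19.5, p = 0.564011, fail to reject H0 at alpha = 0.1.


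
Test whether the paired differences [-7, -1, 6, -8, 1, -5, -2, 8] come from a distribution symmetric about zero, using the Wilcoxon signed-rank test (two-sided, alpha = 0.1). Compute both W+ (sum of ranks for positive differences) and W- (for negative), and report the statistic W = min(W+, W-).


Step 1: Drop any zero differences (none here) and take |d_i|.
|d| = [7, 1, 6, 8, 1, 5, 2, 8]
Step 2: Midrank |d_i| (ties get averaged ranks).
ranks: |7|->6, |1|->1.5, |6|->5, |8|->7.5, |1|->1.5, |5|->4, |2|->3, |8|->7.5
Step 3: Attach original signs; sum ranks with positive sign and with negative sign.
W+ = 5 + 1.5 + 7.5 = 14
W- = 6 + 1.5 + 7.5 + 4 + 3 = 22
(Check: W+ + W- = 36 should equal n(n+1)/2 = 36.)
Step 4: Test statistic W = min(W+, W-) = 14.
Step 5: Ties in |d|, so use the tie-corrected normal approximation.
        E[W] = n(n+1)/4 = 8*9/4 = 18.
        Tie groups: |d|=1 (t=2), |d|=8 (t=2); sum(t^3 - t) = 12.
        Var[W] = n(n+1)(2n+1)/24 - sum(t^3-t)/48 = 1224/24 - 12/48 = 50.75.
        z = (W - E[W]) / sqrt(Var[W]) = (14 - 18) / 7.1239 = -0.5615.
        Two-sided p = 2*Phi(z) = 0.574464.
Step 6: alpha = 0.1. fail to reject H0.

W+ = 14, W- = 22, W = min = 14, p = 0.574464, fail to reject H0.


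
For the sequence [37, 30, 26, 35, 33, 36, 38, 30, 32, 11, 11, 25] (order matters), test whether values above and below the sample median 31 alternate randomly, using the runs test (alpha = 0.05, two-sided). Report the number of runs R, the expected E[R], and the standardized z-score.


Step 1: Compute median = 31; label A = above, B = below.
Labels in order: ABBAAAABABBB  (n_A = 6, n_B = 6)
Step 2: Count runs R = 6.
Step 3: Under H0 (random ordering), E[R] = 2*n_A*n_B/(n_A+n_B) + 1 = 2*6*6/12 + 1 = 7.0000.
        Var[R] = 2*n_A*n_B*(2*n_A*n_B - n_A - n_B) / ((n_A+n_B)^2 * (n_A+n_B-1)) = 4320/1584 = 2.7273.
        SD[R] = 1.6514.
Step 4: Continuity-corrected z = (R + 0.5 - E[R]) / SD[R] = (6 + 0.5 - 7.0000) / 1.6514 = -0.3028.
Step 5: Two-sided p-value via normal approximation = 2*(1 - Phi(|z|)) = 0.762069.
Step 6: alpha = 0.05. fail to reject H0.

R = 6, z = -0.3028, p = 0.762069, fail to reject H0.


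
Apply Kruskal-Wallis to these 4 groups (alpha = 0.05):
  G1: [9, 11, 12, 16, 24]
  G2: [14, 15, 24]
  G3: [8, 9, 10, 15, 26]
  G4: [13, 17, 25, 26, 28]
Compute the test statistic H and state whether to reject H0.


Step 1: Combine all N = 18 observations and assign midranks.
sorted (value, group, rank): (8,G3,1), (9,G1,2.5), (9,G3,2.5), (10,G3,4), (11,G1,5), (12,G1,6), (13,G4,7), (14,G2,8), (15,G2,9.5), (15,G3,9.5), (16,G1,11), (17,G4,12), (24,G1,13.5), (24,G2,13.5), (25,G4,15), (26,G3,16.5), (26,G4,16.5), (28,G4,18)
Step 2: Sum ranks within each group.
R_1 = 38 (n_1 = 5)
R_2 = 31 (n_2 = 3)
R_3 = 33.5 (n_3 = 5)
R_4 = 68.5 (n_4 = 5)
Step 3: H = 12/(N(N+1)) * sum(R_i^2/n_i) - 3(N+1)
     = 12/(18*19) * (38^2/5 + 31^2/3 + 33.5^2/5 + 68.5^2/5) - 3*19
     = 0.035088 * 1772.03 - 57
     = 5.176608.
Step 4: Ties present; correction factor C = 1 - 24/(18^3 - 18) = 0.995872. Corrected H = 5.176608 / 0.995872 = 5.198066.
Step 5: Under H0, H ~ chi^2(3); p-value = 0.157855.
Step 6: alpha = 0.05. fail to reject H0.

H = 5.1981, df = 3, p = 0.157855, fail to reject H0.


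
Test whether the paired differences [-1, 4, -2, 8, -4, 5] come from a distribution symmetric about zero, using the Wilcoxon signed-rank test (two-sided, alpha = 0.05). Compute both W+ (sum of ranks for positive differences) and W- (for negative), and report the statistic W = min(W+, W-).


Step 1: Drop any zero differences (none here) and take |d_i|.
|d| = [1, 4, 2, 8, 4, 5]
Step 2: Midrank |d_i| (ties get averaged ranks).
ranks: |1|->1, |4|->3.5, |2|->2, |8|->6, |4|->3.5, |5|->5
Step 3: Attach original signs; sum ranks with positive sign and with negative sign.
W+ = 3.5 + 6 + 5 = 14.5
W- = 1 + 2 + 3.5 = 6.5
(Check: W+ + W- = 21 should equal n(n+1)/2 = 21.)
Step 4: Test statistic W = min(W+, W-) = 6.5.
Step 5: Ties in |d|, so use the tie-corrected normal approximation.
        E[W] = n(n+1)/4 = 6*7/4 = 10.5.
        Tie groups: |d|=4 (t=2); sum(t^3 - t) = 6.
        Var[W] = n(n+1)(2n+1)/24 - sum(t^3-t)/48 = 546/24 - 6/48 = 22.625.
        z = (W - E[W]) / sqrt(Var[W]) = (6.5 - 10.5) / 4.7566 = -0.8409.
        Two-sided p = 2*Phi(z) = 0.400381.
Step 6: alpha = 0.05. fail to reject H0.

W+ = 14.5, W- = 6.5, W = min = 6.5, p = 0.400381, fail to reject H0.


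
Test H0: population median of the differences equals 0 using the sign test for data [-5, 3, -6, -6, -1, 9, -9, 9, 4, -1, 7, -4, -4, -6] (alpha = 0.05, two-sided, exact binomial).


Step 1: Discard zero differences. Original n = 14; n_eff = number of nonzero differences = 14.
Nonzero differences (with sign): -5, +3, -6, -6, -1, +9, -9, +9, +4, -1, +7, -4, -4, -6
Step 2: Count signs: positive = 5, negative = 9.
Step 3: Under H0: P(positive) = 0.5, so the number of positives S ~ Bin(14, 0.5).
Step 4: Two-sided exact p-value = sum of Bin(14,0.5) probabilities at or below the observed probability = 0.423950.
Step 5: alpha = 0.05. fail to reject H0.

n_eff = 14, pos = 5, neg = 9, p = 0.423950, fail to reject H0.


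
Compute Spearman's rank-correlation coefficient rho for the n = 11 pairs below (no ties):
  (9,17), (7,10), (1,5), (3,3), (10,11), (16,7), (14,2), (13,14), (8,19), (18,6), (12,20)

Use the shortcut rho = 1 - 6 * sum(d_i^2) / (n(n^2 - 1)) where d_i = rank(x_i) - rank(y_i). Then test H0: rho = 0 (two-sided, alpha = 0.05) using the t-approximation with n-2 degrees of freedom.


Step 1: Rank x and y separately (midranks; no ties here).
rank(x): 9->5, 7->3, 1->1, 3->2, 10->6, 16->10, 14->9, 13->8, 8->4, 18->11, 12->7
rank(y): 17->9, 10->6, 5->3, 3->2, 11->7, 7->5, 2->1, 14->8, 19->10, 6->4, 20->11
Step 2: d_i = R_x(i) - R_y(i); compute d_i^2.
  (5-9)^2=16, (3-6)^2=9, (1-3)^2=4, (2-2)^2=0, (6-7)^2=1, (10-5)^2=25, (9-1)^2=64, (8-8)^2=0, (4-10)^2=36, (11-4)^2=49, (7-11)^2=16
sum(d^2) = 220.
Step 3: rho = 1 - 6*220 / (11*(11^2 - 1)) = 1 - 1320/1320 = 0.000000.
Step 4: Under H0, t = rho * sqrt((n-2)/(1-rho^2)) = 0.0000 ~ t(9).
Step 5: Two-sided p-value from the t-distribution with 9 df = 1.000000.
Step 6: alpha = 0.05. fail to reject H0.

rho = 0.0000, p = 1.000000, fail to reject H0 at alpha = 0.05.


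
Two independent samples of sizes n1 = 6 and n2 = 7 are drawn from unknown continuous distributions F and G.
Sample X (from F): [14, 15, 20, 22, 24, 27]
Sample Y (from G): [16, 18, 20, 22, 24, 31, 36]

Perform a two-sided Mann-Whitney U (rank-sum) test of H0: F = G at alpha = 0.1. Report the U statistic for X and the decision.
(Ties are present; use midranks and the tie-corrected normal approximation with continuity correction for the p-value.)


Step 1: Combine and sort all 13 observations; assign midranks.
sorted (value, group): (14,X), (15,X), (16,Y), (18,Y), (20,X), (20,Y), (22,X), (22,Y), (24,X), (24,Y), (27,X), (31,Y), (36,Y)
ranks: 14->1, 15->2, 16->3, 18->4, 20->5.5, 20->5.5, 22->7.5, 22->7.5, 24->9.5, 24->9.5, 27->11, 31->12, 36->13
Step 2: Rank sum for X: R1 = 1 + 2 + 5.5 + 7.5 + 9.5 + 11 = 36.5.
Step 3: U_X = R1 - n1(n1+1)/2 = 36.5 - 6*7/2 = 36.5 - 21 = 15.5.
       U_Y = n1*n2 - U_X = 42 - 15.5 = 26.5.
Step 4: Ties are present, so use the tie-corrected normal approximation (with continuity correction) for the p-value.
Step 5: p-value = 0.473221; compare to alpha = 0.1. fail to reject H0.

U_X = 15.5, p = 0.473221, fail to reject H0 at alpha = 0.1.


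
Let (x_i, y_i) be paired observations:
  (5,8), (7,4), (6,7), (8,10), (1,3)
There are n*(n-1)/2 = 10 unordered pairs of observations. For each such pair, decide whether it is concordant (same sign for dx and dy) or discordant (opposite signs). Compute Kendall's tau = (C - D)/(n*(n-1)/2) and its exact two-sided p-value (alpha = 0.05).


Step 1: Enumerate the 10 unordered pairs (i,j) with i<j and classify each by sign(x_j-x_i) * sign(y_j-y_i).
  (1,2):dx=+2,dy=-4->D; (1,3):dx=+1,dy=-1->D; (1,4):dx=+3,dy=+2->C; (1,5):dx=-4,dy=-5->C
  (2,3):dx=-1,dy=+3->D; (2,4):dx=+1,dy=+6->C; (2,5):dx=-6,dy=-1->C; (3,4):dx=+2,dy=+3->C
  (3,5):dx=-5,dy=-4->C; (4,5):dx=-7,dy=-7->C
Step 2: C = 7, D = 3, total pairs = 10.
Step 3: tau = (C - D)/(n(n-1)/2) = (7 - 3)/10 = 0.400000.
Step 4: Exact two-sided p-value (enumerate n! = 120 permutations of y under H0): p = 0.483333.
Step 5: alpha = 0.05. fail to reject H0.

tau_b = 0.4000 (C=7, D=3), p = 0.483333, fail to reject H0.


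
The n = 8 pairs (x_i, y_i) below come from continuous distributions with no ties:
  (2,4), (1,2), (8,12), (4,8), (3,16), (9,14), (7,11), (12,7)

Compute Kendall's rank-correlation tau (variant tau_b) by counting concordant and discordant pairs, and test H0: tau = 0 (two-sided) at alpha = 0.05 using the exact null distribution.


Step 1: Enumerate the 28 unordered pairs (i,j) with i<j and classify each by sign(x_j-x_i) * sign(y_j-y_i).
  (1,2):dx=-1,dy=-2->C; (1,3):dx=+6,dy=+8->C; (1,4):dx=+2,dy=+4->C; (1,5):dx=+1,dy=+12->C
  (1,6):dx=+7,dy=+10->C; (1,7):dx=+5,dy=+7->C; (1,8):dx=+10,dy=+3->C; (2,3):dx=+7,dy=+10->C
  (2,4):dx=+3,dy=+6->C; (2,5):dx=+2,dy=+14->C; (2,6):dx=+8,dy=+12->C; (2,7):dx=+6,dy=+9->C
  (2,8):dx=+11,dy=+5->C; (3,4):dx=-4,dy=-4->C; (3,5):dx=-5,dy=+4->D; (3,6):dx=+1,dy=+2->C
  (3,7):dx=-1,dy=-1->C; (3,8):dx=+4,dy=-5->D; (4,5):dx=-1,dy=+8->D; (4,6):dx=+5,dy=+6->C
  (4,7):dx=+3,dy=+3->C; (4,8):dx=+8,dy=-1->D; (5,6):dx=+6,dy=-2->D; (5,7):dx=+4,dy=-5->D
  (5,8):dx=+9,dy=-9->D; (6,7):dx=-2,dy=-3->C; (6,8):dx=+3,dy=-7->D; (7,8):dx=+5,dy=-4->D
Step 2: C = 19, D = 9, total pairs = 28.
Step 3: tau = (C - D)/(n(n-1)/2) = (19 - 9)/28 = 0.357143.
Step 4: Exact two-sided p-value (enumerate n! = 40320 permutations of y under H0): p = 0.275099.
Step 5: alpha = 0.05. fail to reject H0.

tau_b = 0.3571 (C=19, D=9), p = 0.275099, fail to reject H0.


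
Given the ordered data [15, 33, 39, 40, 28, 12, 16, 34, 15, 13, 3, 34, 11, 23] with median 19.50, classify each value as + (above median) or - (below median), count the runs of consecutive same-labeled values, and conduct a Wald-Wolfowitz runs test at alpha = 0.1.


Step 1: Compute median = 19.50; label A = above, B = below.
Labels in order: BAAAABBABBBABA  (n_A = 7, n_B = 7)
Step 2: Count runs R = 8.
Step 3: Under H0 (random ordering), E[R] = 2*n_A*n_B/(n_A+n_B) + 1 = 2*7*7/14 + 1 = 8.0000.
        Var[R] = 2*n_A*n_B*(2*n_A*n_B - n_A - n_B) / ((n_A+n_B)^2 * (n_A+n_B-1)) = 8232/2548 = 3.2308.
        SD[R] = 1.7974.
Step 4: R = E[R], so z = 0 with no continuity correction.
Step 5: Two-sided p-value via normal approximation = 2*(1 - Phi(|z|)) = 1.000000.
Step 6: alpha = 0.1. fail to reject H0.

R = 8, z = 0.0000, p = 1.000000, fail to reject H0.


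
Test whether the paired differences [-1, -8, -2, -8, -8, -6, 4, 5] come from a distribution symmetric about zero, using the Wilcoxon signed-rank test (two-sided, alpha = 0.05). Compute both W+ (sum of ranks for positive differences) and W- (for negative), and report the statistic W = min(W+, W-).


Step 1: Drop any zero differences (none here) and take |d_i|.
|d| = [1, 8, 2, 8, 8, 6, 4, 5]
Step 2: Midrank |d_i| (ties get averaged ranks).
ranks: |1|->1, |8|->7, |2|->2, |8|->7, |8|->7, |6|->5, |4|->3, |5|->4
Step 3: Attach original signs; sum ranks with positive sign and with negative sign.
W+ = 3 + 4 = 7
W- = 1 + 7 + 2 + 7 + 7 + 5 = 29
(Check: W+ + W- = 36 should equal n(n+1)/2 = 36.)
Step 4: Test statistic W = min(W+, W-) = 7.
Step 5: Ties in |d|, so use the tie-corrected normal approximation.
        E[W] = n(n+1)/4 = 8*9/4 = 18.
        Tie groups: |d|=8 (t=3); sum(t^3 - t) = 24.
        Var[W] = n(n+1)(2n+1)/24 - sum(t^3-t)/48 = 1224/24 - 24/48 = 50.5.
        z = (W - E[W]) / sqrt(Var[W]) = (7 - 18) / 7.1063 = -1.5479.
        Two-sided p = 2*Phi(z) = 0.121643.
Step 6: alpha = 0.05. fail to reject H0.

W+ = 7, W- = 29, W = min = 7, p = 0.121643, fail to reject H0.


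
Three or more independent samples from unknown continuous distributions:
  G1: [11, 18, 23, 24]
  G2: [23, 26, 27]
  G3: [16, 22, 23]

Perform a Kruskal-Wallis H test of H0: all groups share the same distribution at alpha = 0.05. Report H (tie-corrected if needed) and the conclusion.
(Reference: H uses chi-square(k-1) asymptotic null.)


Step 1: Combine all N = 10 observations and assign midranks.
sorted (value, group, rank): (11,G1,1), (16,G3,2), (18,G1,3), (22,G3,4), (23,G1,6), (23,G2,6), (23,G3,6), (24,G1,8), (26,G2,9), (27,G2,10)
Step 2: Sum ranks within each group.
R_1 = 18 (n_1 = 4)
R_2 = 25 (n_2 = 3)
R_3 = 12 (n_3 = 3)
Step 3: H = 12/(N(N+1)) * sum(R_i^2/n_i) - 3(N+1)
     = 12/(10*11) * (18^2/4 + 25^2/3 + 12^2/3) - 3*11
     = 0.109091 * 337.333 - 33
     = 3.800000.
Step 4: Ties present; correction factor C = 1 - 24/(10^3 - 10) = 0.975758. Corrected H = 3.800000 / 0.975758 = 3.894410.
Step 5: Under H0, H ~ chi^2(2); p-value = 0.142672.
Step 6: alpha = 0.05. fail to reject H0.

H = 3.8944, df = 2, p = 0.142672, fail to reject H0.


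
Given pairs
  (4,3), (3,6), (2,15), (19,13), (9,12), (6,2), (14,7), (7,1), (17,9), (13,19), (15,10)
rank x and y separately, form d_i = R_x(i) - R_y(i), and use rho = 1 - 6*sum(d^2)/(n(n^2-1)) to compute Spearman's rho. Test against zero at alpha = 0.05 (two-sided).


Step 1: Rank x and y separately (midranks; no ties here).
rank(x): 4->3, 3->2, 2->1, 19->11, 9->6, 6->4, 14->8, 7->5, 17->10, 13->7, 15->9
rank(y): 3->3, 6->4, 15->10, 13->9, 12->8, 2->2, 7->5, 1->1, 9->6, 19->11, 10->7
Step 2: d_i = R_x(i) - R_y(i); compute d_i^2.
  (3-3)^2=0, (2-4)^2=4, (1-10)^2=81, (11-9)^2=4, (6-8)^2=4, (4-2)^2=4, (8-5)^2=9, (5-1)^2=16, (10-6)^2=16, (7-11)^2=16, (9-7)^2=4
sum(d^2) = 158.
Step 3: rho = 1 - 6*158 / (11*(11^2 - 1)) = 1 - 948/1320 = 0.281818.
Step 4: Under H0, t = rho * sqrt((n-2)/(1-rho^2)) = 0.8812 ~ t(9).
Step 5: Two-sided p-value from the t-distribution with 9 df = 0.401145.
Step 6: alpha = 0.05. fail to reject H0.

rho = 0.2818, p = 0.401145, fail to reject H0 at alpha = 0.05.


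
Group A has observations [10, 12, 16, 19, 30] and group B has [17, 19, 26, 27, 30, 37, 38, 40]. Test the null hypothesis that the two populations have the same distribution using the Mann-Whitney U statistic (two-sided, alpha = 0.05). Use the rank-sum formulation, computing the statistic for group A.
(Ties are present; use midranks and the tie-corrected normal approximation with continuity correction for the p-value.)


Step 1: Combine and sort all 13 observations; assign midranks.
sorted (value, group): (10,X), (12,X), (16,X), (17,Y), (19,X), (19,Y), (26,Y), (27,Y), (30,X), (30,Y), (37,Y), (38,Y), (40,Y)
ranks: 10->1, 12->2, 16->3, 17->4, 19->5.5, 19->5.5, 26->7, 27->8, 30->9.5, 30->9.5, 37->11, 38->12, 40->13
Step 2: Rank sum for X: R1 = 1 + 2 + 3 + 5.5 + 9.5 = 21.
Step 3: U_X = R1 - n1(n1+1)/2 = 21 - 5*6/2 = 21 - 15 = 6.
       U_Y = n1*n2 - U_X = 40 - 6 = 34.
Step 4: Ties are present, so use the tie-corrected normal approximation (with continuity correction) for the p-value.
Step 5: p-value = 0.047519; compare to alpha = 0.05. reject H0.

U_X = 6, p = 0.047519, reject H0 at alpha = 0.05.


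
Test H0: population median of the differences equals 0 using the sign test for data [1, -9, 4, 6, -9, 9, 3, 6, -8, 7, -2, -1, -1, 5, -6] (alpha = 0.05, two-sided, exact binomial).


Step 1: Discard zero differences. Original n = 15; n_eff = number of nonzero differences = 15.
Nonzero differences (with sign): +1, -9, +4, +6, -9, +9, +3, +6, -8, +7, -2, -1, -1, +5, -6
Step 2: Count signs: positive = 8, negative = 7.
Step 3: Under H0: P(positive) = 0.5, so the number of positives S ~ Bin(15, 0.5).
Step 4: Two-sided exact p-value = sum of Bin(15,0.5) probabilities at or below the observed probability = 1.000000.
Step 5: alpha = 0.05. fail to reject H0.

n_eff = 15, pos = 8, neg = 7, p = 1.000000, fail to reject H0.


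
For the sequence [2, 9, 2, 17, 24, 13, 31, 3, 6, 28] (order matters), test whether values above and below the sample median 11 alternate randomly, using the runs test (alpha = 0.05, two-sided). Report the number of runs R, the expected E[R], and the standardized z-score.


Step 1: Compute median = 11; label A = above, B = below.
Labels in order: BBBAAAABBA  (n_A = 5, n_B = 5)
Step 2: Count runs R = 4.
Step 3: Under H0 (random ordering), E[R] = 2*n_A*n_B/(n_A+n_B) + 1 = 2*5*5/10 + 1 = 6.0000.
        Var[R] = 2*n_A*n_B*(2*n_A*n_B - n_A - n_B) / ((n_A+n_B)^2 * (n_A+n_B-1)) = 2000/900 = 2.2222.
        SD[R] = 1.4907.
Step 4: Continuity-corrected z = (R + 0.5 - E[R]) / SD[R] = (4 + 0.5 - 6.0000) / 1.4907 = -1.0062.
Step 5: Two-sided p-value via normal approximation = 2*(1 - Phi(|z|)) = 0.314305.
Step 6: alpha = 0.05. fail to reject H0.

R = 4, z = -1.0062, p = 0.314305, fail to reject H0.


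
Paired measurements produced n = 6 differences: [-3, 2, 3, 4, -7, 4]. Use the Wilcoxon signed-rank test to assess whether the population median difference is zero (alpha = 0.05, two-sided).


Step 1: Drop any zero differences (none here) and take |d_i|.
|d| = [3, 2, 3, 4, 7, 4]
Step 2: Midrank |d_i| (ties get averaged ranks).
ranks: |3|->2.5, |2|->1, |3|->2.5, |4|->4.5, |7|->6, |4|->4.5
Step 3: Attach original signs; sum ranks with positive sign and with negative sign.
W+ = 1 + 2.5 + 4.5 + 4.5 = 12.5
W- = 2.5 + 6 = 8.5
(Check: W+ + W- = 21 should equal n(n+1)/2 = 21.)
Step 4: Test statistic W = min(W+, W-) = 8.5.
Step 5: Ties in |d|, so use the tie-corrected normal approximation.
        E[W] = n(n+1)/4 = 6*7/4 = 10.5.
        Tie groups: |d|=3 (t=2), |d|=4 (t=2); sum(t^3 - t) = 12.
        Var[W] = n(n+1)(2n+1)/24 - sum(t^3-t)/48 = 546/24 - 12/48 = 22.5.
        z = (W - E[W]) / sqrt(Var[W]) = (8.5 - 10.5) / 4.7434 = -0.4216.
        Two-sided p = 2*Phi(z) = 0.673290.
Step 6: alpha = 0.05. fail to reject H0.

W+ = 12.5, W- = 8.5, W = min = 8.5, p = 0.673290, fail to reject H0.


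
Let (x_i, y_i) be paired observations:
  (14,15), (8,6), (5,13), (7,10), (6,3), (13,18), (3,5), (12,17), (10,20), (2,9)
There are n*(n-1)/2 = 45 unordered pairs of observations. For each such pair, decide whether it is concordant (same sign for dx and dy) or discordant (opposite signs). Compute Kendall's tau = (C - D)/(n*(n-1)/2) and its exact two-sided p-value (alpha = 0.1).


Step 1: Enumerate the 45 unordered pairs (i,j) with i<j and classify each by sign(x_j-x_i) * sign(y_j-y_i).
  (1,2):dx=-6,dy=-9->C; (1,3):dx=-9,dy=-2->C; (1,4):dx=-7,dy=-5->C; (1,5):dx=-8,dy=-12->C
  (1,6):dx=-1,dy=+3->D; (1,7):dx=-11,dy=-10->C; (1,8):dx=-2,dy=+2->D; (1,9):dx=-4,dy=+5->D
  (1,10):dx=-12,dy=-6->C; (2,3):dx=-3,dy=+7->D; (2,4):dx=-1,dy=+4->D; (2,5):dx=-2,dy=-3->C
  (2,6):dx=+5,dy=+12->C; (2,7):dx=-5,dy=-1->C; (2,8):dx=+4,dy=+11->C; (2,9):dx=+2,dy=+14->C
  (2,10):dx=-6,dy=+3->D; (3,4):dx=+2,dy=-3->D; (3,5):dx=+1,dy=-10->D; (3,6):dx=+8,dy=+5->C
  (3,7):dx=-2,dy=-8->C; (3,8):dx=+7,dy=+4->C; (3,9):dx=+5,dy=+7->C; (3,10):dx=-3,dy=-4->C
  (4,5):dx=-1,dy=-7->C; (4,6):dx=+6,dy=+8->C; (4,7):dx=-4,dy=-5->C; (4,8):dx=+5,dy=+7->C
  (4,9):dx=+3,dy=+10->C; (4,10):dx=-5,dy=-1->C; (5,6):dx=+7,dy=+15->C; (5,7):dx=-3,dy=+2->D
  (5,8):dx=+6,dy=+14->C; (5,9):dx=+4,dy=+17->C; (5,10):dx=-4,dy=+6->D; (6,7):dx=-10,dy=-13->C
  (6,8):dx=-1,dy=-1->C; (6,9):dx=-3,dy=+2->D; (6,10):dx=-11,dy=-9->C; (7,8):dx=+9,dy=+12->C
  (7,9):dx=+7,dy=+15->C; (7,10):dx=-1,dy=+4->D; (8,9):dx=-2,dy=+3->D; (8,10):dx=-10,dy=-8->C
  (9,10):dx=-8,dy=-11->C
Step 2: C = 32, D = 13, total pairs = 45.
Step 3: tau = (C - D)/(n(n-1)/2) = (32 - 13)/45 = 0.422222.
Step 4: Exact two-sided p-value (enumerate n! = 3628800 permutations of y under H0): p = 0.108313.
Step 5: alpha = 0.1. fail to reject H0.

tau_b = 0.4222 (C=32, D=13), p = 0.108313, fail to reject H0.


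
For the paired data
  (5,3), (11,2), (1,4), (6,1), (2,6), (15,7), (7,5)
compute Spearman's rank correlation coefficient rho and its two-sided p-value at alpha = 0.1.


Step 1: Rank x and y separately (midranks; no ties here).
rank(x): 5->3, 11->6, 1->1, 6->4, 2->2, 15->7, 7->5
rank(y): 3->3, 2->2, 4->4, 1->1, 6->6, 7->7, 5->5
Step 2: d_i = R_x(i) - R_y(i); compute d_i^2.
  (3-3)^2=0, (6-2)^2=16, (1-4)^2=9, (4-1)^2=9, (2-6)^2=16, (7-7)^2=0, (5-5)^2=0
sum(d^2) = 50.
Step 3: rho = 1 - 6*50 / (7*(7^2 - 1)) = 1 - 300/336 = 0.107143.
Step 4: Under H0, t = rho * sqrt((n-2)/(1-rho^2)) = 0.2410 ~ t(5).
Step 5: Two-sided p-value from the t-distribution with 5 df = 0.819151.
Step 6: alpha = 0.1. fail to reject H0.

rho = 0.1071, p = 0.819151, fail to reject H0 at alpha = 0.1.


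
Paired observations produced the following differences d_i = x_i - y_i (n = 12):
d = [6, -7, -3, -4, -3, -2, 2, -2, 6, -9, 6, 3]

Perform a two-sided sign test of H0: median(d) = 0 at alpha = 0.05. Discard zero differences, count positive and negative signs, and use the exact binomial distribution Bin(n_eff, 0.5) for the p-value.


Step 1: Discard zero differences. Original n = 12; n_eff = number of nonzero differences = 12.
Nonzero differences (with sign): +6, -7, -3, -4, -3, -2, +2, -2, +6, -9, +6, +3
Step 2: Count signs: positive = 5, negative = 7.
Step 3: Under H0: P(positive) = 0.5, so the number of positives S ~ Bin(12, 0.5).
Step 4: Two-sided exact p-value = sum of Bin(12,0.5) probabilities at or below the observed probability = 0.774414.
Step 5: alpha = 0.05. fail to reject H0.

n_eff = 12, pos = 5, neg = 7, p = 0.774414, fail to reject H0.


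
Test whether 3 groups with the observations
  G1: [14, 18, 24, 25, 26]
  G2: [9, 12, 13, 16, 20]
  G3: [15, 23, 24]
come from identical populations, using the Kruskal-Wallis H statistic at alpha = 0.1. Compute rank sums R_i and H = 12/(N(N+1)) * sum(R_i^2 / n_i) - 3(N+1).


Step 1: Combine all N = 13 observations and assign midranks.
sorted (value, group, rank): (9,G2,1), (12,G2,2), (13,G2,3), (14,G1,4), (15,G3,5), (16,G2,6), (18,G1,7), (20,G2,8), (23,G3,9), (24,G1,10.5), (24,G3,10.5), (25,G1,12), (26,G1,13)
Step 2: Sum ranks within each group.
R_1 = 46.5 (n_1 = 5)
R_2 = 20 (n_2 = 5)
R_3 = 24.5 (n_3 = 3)
Step 3: H = 12/(N(N+1)) * sum(R_i^2/n_i) - 3(N+1)
     = 12/(13*14) * (46.5^2/5 + 20^2/5 + 24.5^2/3) - 3*14
     = 0.065934 * 712.533 - 42
     = 4.980220.
Step 4: Ties present; correction factor C = 1 - 6/(13^3 - 13) = 0.997253. Corrected H = 4.980220 / 0.997253 = 4.993939.
Step 5: Under H0, H ~ chi^2(2); p-value = 0.082334.
Step 6: alpha = 0.1. reject H0.

H = 4.9939, df = 2, p = 0.082334, reject H0.


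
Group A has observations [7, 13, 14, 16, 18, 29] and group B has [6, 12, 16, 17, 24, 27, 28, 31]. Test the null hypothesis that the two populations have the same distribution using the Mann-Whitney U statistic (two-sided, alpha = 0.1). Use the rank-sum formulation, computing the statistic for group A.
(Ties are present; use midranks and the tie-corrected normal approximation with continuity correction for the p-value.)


Step 1: Combine and sort all 14 observations; assign midranks.
sorted (value, group): (6,Y), (7,X), (12,Y), (13,X), (14,X), (16,X), (16,Y), (17,Y), (18,X), (24,Y), (27,Y), (28,Y), (29,X), (31,Y)
ranks: 6->1, 7->2, 12->3, 13->4, 14->5, 16->6.5, 16->6.5, 17->8, 18->9, 24->10, 27->11, 28->12, 29->13, 31->14
Step 2: Rank sum for X: R1 = 2 + 4 + 5 + 6.5 + 9 + 13 = 39.5.
Step 3: U_X = R1 - n1(n1+1)/2 = 39.5 - 6*7/2 = 39.5 - 21 = 18.5.
       U_Y = n1*n2 - U_X = 48 - 18.5 = 29.5.
Step 4: Ties are present, so use the tie-corrected normal approximation (with continuity correction) for the p-value.
Step 5: p-value = 0.518145; compare to alpha = 0.1. fail to reject H0.

U_X = 18.5, p = 0.518145, fail to reject H0 at alpha = 0.1.


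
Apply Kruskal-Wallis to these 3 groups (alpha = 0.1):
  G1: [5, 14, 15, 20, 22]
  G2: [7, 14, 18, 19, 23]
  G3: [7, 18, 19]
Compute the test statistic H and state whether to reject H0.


Step 1: Combine all N = 13 observations and assign midranks.
sorted (value, group, rank): (5,G1,1), (7,G2,2.5), (7,G3,2.5), (14,G1,4.5), (14,G2,4.5), (15,G1,6), (18,G2,7.5), (18,G3,7.5), (19,G2,9.5), (19,G3,9.5), (20,G1,11), (22,G1,12), (23,G2,13)
Step 2: Sum ranks within each group.
R_1 = 34.5 (n_1 = 5)
R_2 = 37 (n_2 = 5)
R_3 = 19.5 (n_3 = 3)
Step 3: H = 12/(N(N+1)) * sum(R_i^2/n_i) - 3(N+1)
     = 12/(13*14) * (34.5^2/5 + 37^2/5 + 19.5^2/3) - 3*14
     = 0.065934 * 638.6 - 42
     = 0.105495.
Step 4: Ties present; correction factor C = 1 - 24/(13^3 - 13) = 0.989011. Corrected H = 0.105495 / 0.989011 = 0.106667.
Step 5: Under H0, H ~ chi^2(2); p-value = 0.948064.
Step 6: alpha = 0.1. fail to reject H0.

H = 0.1067, df = 2, p = 0.948064, fail to reject H0.


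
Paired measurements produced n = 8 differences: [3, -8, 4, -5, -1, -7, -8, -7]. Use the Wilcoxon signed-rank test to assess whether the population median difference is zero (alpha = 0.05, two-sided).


Step 1: Drop any zero differences (none here) and take |d_i|.
|d| = [3, 8, 4, 5, 1, 7, 8, 7]
Step 2: Midrank |d_i| (ties get averaged ranks).
ranks: |3|->2, |8|->7.5, |4|->3, |5|->4, |1|->1, |7|->5.5, |8|->7.5, |7|->5.5
Step 3: Attach original signs; sum ranks with positive sign and with negative sign.
W+ = 2 + 3 = 5
W- = 7.5 + 4 + 1 + 5.5 + 7.5 + 5.5 = 31
(Check: W+ + W- = 36 should equal n(n+1)/2 = 36.)
Step 4: Test statistic W = min(W+, W-) = 5.
Step 5: Ties in |d|, so use the tie-corrected normal approximation.
        E[W] = n(n+1)/4 = 8*9/4 = 18.
        Tie groups: |d|=7 (t=2), |d|=8 (t=2); sum(t^3 - t) = 12.
        Var[W] = n(n+1)(2n+1)/24 - sum(t^3-t)/48 = 1224/24 - 12/48 = 50.75.
        z = (W - E[W]) / sqrt(Var[W]) = (5 - 18) / 7.1239 = -1.8248.
        Two-sided p = 2*Phi(z) = 0.068025.
Step 6: alpha = 0.05. fail to reject H0.

W+ = 5, W- = 31, W = min = 5, p = 0.068025, fail to reject H0.


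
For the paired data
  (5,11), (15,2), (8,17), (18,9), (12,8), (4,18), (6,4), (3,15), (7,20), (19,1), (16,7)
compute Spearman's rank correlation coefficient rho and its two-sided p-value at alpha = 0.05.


Step 1: Rank x and y separately (midranks; no ties here).
rank(x): 5->3, 15->8, 8->6, 18->10, 12->7, 4->2, 6->4, 3->1, 7->5, 19->11, 16->9
rank(y): 11->7, 2->2, 17->9, 9->6, 8->5, 18->10, 4->3, 15->8, 20->11, 1->1, 7->4
Step 2: d_i = R_x(i) - R_y(i); compute d_i^2.
  (3-7)^2=16, (8-2)^2=36, (6-9)^2=9, (10-6)^2=16, (7-5)^2=4, (2-10)^2=64, (4-3)^2=1, (1-8)^2=49, (5-11)^2=36, (11-1)^2=100, (9-4)^2=25
sum(d^2) = 356.
Step 3: rho = 1 - 6*356 / (11*(11^2 - 1)) = 1 - 2136/1320 = -0.618182.
Step 4: Under H0, t = rho * sqrt((n-2)/(1-rho^2)) = -2.3594 ~ t(9).
Step 5: Two-sided p-value from the t-distribution with 9 df = 0.042646.
Step 6: alpha = 0.05. reject H0.

rho = -0.6182, p = 0.042646, reject H0 at alpha = 0.05.


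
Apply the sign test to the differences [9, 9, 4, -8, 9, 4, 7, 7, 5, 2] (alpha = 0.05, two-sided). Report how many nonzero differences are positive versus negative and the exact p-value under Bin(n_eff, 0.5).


Step 1: Discard zero differences. Original n = 10; n_eff = number of nonzero differences = 10.
Nonzero differences (with sign): +9, +9, +4, -8, +9, +4, +7, +7, +5, +2
Step 2: Count signs: positive = 9, negative = 1.
Step 3: Under H0: P(positive) = 0.5, so the number of positives S ~ Bin(10, 0.5).
Step 4: Two-sided exact p-value = sum of Bin(10,0.5) probabilities at or below the observed probability = 0.021484.
Step 5: alpha = 0.05. reject H0.

n_eff = 10, pos = 9, neg = 1, p = 0.021484, reject H0.


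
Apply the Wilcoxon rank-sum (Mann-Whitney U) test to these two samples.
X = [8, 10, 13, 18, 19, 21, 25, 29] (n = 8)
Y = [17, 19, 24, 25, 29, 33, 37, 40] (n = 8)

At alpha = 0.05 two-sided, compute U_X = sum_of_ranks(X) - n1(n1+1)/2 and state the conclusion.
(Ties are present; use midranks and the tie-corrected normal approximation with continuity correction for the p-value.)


Step 1: Combine and sort all 16 observations; assign midranks.
sorted (value, group): (8,X), (10,X), (13,X), (17,Y), (18,X), (19,X), (19,Y), (21,X), (24,Y), (25,X), (25,Y), (29,X), (29,Y), (33,Y), (37,Y), (40,Y)
ranks: 8->1, 10->2, 13->3, 17->4, 18->5, 19->6.5, 19->6.5, 21->8, 24->9, 25->10.5, 25->10.5, 29->12.5, 29->12.5, 33->14, 37->15, 40->16
Step 2: Rank sum for X: R1 = 1 + 2 + 3 + 5 + 6.5 + 8 + 10.5 + 12.5 = 48.5.
Step 3: U_X = R1 - n1(n1+1)/2 = 48.5 - 8*9/2 = 48.5 - 36 = 12.5.
       U_Y = n1*n2 - U_X = 64 - 12.5 = 51.5.
Step 4: Ties are present, so use the tie-corrected normal approximation (with continuity correction) for the p-value.
Step 5: p-value = 0.045520; compare to alpha = 0.05. reject H0.

U_X = 12.5, p = 0.045520, reject H0 at alpha = 0.05.


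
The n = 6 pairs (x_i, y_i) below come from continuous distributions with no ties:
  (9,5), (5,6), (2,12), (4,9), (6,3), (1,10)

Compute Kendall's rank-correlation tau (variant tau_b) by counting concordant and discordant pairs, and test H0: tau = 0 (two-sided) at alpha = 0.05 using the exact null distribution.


Step 1: Enumerate the 15 unordered pairs (i,j) with i<j and classify each by sign(x_j-x_i) * sign(y_j-y_i).
  (1,2):dx=-4,dy=+1->D; (1,3):dx=-7,dy=+7->D; (1,4):dx=-5,dy=+4->D; (1,5):dx=-3,dy=-2->C
  (1,6):dx=-8,dy=+5->D; (2,3):dx=-3,dy=+6->D; (2,4):dx=-1,dy=+3->D; (2,5):dx=+1,dy=-3->D
  (2,6):dx=-4,dy=+4->D; (3,4):dx=+2,dy=-3->D; (3,5):dx=+4,dy=-9->D; (3,6):dx=-1,dy=-2->C
  (4,5):dx=+2,dy=-6->D; (4,6):dx=-3,dy=+1->D; (5,6):dx=-5,dy=+7->D
Step 2: C = 2, D = 13, total pairs = 15.
Step 3: tau = (C - D)/(n(n-1)/2) = (2 - 13)/15 = -0.733333.
Step 4: Exact two-sided p-value (enumerate n! = 720 permutations of y under H0): p = 0.055556.
Step 5: alpha = 0.05. fail to reject H0.

tau_b = -0.7333 (C=2, D=13), p = 0.055556, fail to reject H0.


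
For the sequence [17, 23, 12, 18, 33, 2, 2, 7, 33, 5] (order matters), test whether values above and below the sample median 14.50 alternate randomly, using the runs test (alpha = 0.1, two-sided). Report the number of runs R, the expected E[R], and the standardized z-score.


Step 1: Compute median = 14.50; label A = above, B = below.
Labels in order: AABAABBBAB  (n_A = 5, n_B = 5)
Step 2: Count runs R = 6.
Step 3: Under H0 (random ordering), E[R] = 2*n_A*n_B/(n_A+n_B) + 1 = 2*5*5/10 + 1 = 6.0000.
        Var[R] = 2*n_A*n_B*(2*n_A*n_B - n_A - n_B) / ((n_A+n_B)^2 * (n_A+n_B-1)) = 2000/900 = 2.2222.
        SD[R] = 1.4907.
Step 4: R = E[R], so z = 0 with no continuity correction.
Step 5: Two-sided p-value via normal approximation = 2*(1 - Phi(|z|)) = 1.000000.
Step 6: alpha = 0.1. fail to reject H0.

R = 6, z = 0.0000, p = 1.000000, fail to reject H0.


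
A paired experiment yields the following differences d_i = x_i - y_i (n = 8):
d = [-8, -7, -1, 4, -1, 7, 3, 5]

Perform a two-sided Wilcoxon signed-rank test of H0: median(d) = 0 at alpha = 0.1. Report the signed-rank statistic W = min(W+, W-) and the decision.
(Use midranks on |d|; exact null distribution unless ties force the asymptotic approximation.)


Step 1: Drop any zero differences (none here) and take |d_i|.
|d| = [8, 7, 1, 4, 1, 7, 3, 5]
Step 2: Midrank |d_i| (ties get averaged ranks).
ranks: |8|->8, |7|->6.5, |1|->1.5, |4|->4, |1|->1.5, |7|->6.5, |3|->3, |5|->5
Step 3: Attach original signs; sum ranks with positive sign and with negative sign.
W+ = 4 + 6.5 + 3 + 5 = 18.5
W- = 8 + 6.5 + 1.5 + 1.5 = 17.5
(Check: W+ + W- = 36 should equal n(n+1)/2 = 36.)
Step 4: Test statistic W = min(W+, W-) = 17.5.
Step 5: Ties in |d|, so use the tie-corrected normal approximation.
        E[W] = n(n+1)/4 = 8*9/4 = 18.
        Tie groups: |d|=1 (t=2), |d|=7 (t=2); sum(t^3 - t) = 12.
        Var[W] = n(n+1)(2n+1)/24 - sum(t^3-t)/48 = 1224/24 - 12/48 = 50.75.
        z = (W - E[W]) / sqrt(Var[W]) = (17.5 - 18) / 7.1239 = -0.0702.
        Two-sided p = 2*Phi(z) = 0.944045.
Step 6: alpha = 0.1. fail to reject H0.

W+ = 18.5, W- = 17.5, W = min = 17.5, p = 0.944045, fail to reject H0.


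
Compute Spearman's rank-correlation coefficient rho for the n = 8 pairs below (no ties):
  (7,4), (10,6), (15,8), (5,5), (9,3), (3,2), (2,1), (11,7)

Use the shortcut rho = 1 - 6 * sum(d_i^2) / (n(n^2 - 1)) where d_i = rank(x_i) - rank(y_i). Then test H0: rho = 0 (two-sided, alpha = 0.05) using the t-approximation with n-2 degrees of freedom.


Step 1: Rank x and y separately (midranks; no ties here).
rank(x): 7->4, 10->6, 15->8, 5->3, 9->5, 3->2, 2->1, 11->7
rank(y): 4->4, 6->6, 8->8, 5->5, 3->3, 2->2, 1->1, 7->7
Step 2: d_i = R_x(i) - R_y(i); compute d_i^2.
  (4-4)^2=0, (6-6)^2=0, (8-8)^2=0, (3-5)^2=4, (5-3)^2=4, (2-2)^2=0, (1-1)^2=0, (7-7)^2=0
sum(d^2) = 8.
Step 3: rho = 1 - 6*8 / (8*(8^2 - 1)) = 1 - 48/504 = 0.904762.
Step 4: Under H0, t = rho * sqrt((n-2)/(1-rho^2)) = 5.2034 ~ t(6).
Step 5: Two-sided p-value from the t-distribution with 6 df = 0.002008.
Step 6: alpha = 0.05. reject H0.

rho = 0.9048, p = 0.002008, reject H0 at alpha = 0.05.


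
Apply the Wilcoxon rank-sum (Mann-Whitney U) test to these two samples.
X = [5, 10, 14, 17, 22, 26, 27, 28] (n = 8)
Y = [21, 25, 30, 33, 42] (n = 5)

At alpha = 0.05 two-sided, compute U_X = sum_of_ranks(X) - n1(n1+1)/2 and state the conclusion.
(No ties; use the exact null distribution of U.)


Step 1: Combine and sort all 13 observations; assign midranks.
sorted (value, group): (5,X), (10,X), (14,X), (17,X), (21,Y), (22,X), (25,Y), (26,X), (27,X), (28,X), (30,Y), (33,Y), (42,Y)
ranks: 5->1, 10->2, 14->3, 17->4, 21->5, 22->6, 25->7, 26->8, 27->9, 28->10, 30->11, 33->12, 42->13
Step 2: Rank sum for X: R1 = 1 + 2 + 3 + 4 + 6 + 8 + 9 + 10 = 43.
Step 3: U_X = R1 - n1(n1+1)/2 = 43 - 8*9/2 = 43 - 36 = 7.
       U_Y = n1*n2 - U_X = 40 - 7 = 33.
Step 4: No ties, so the exact null distribution of U (based on enumerating the C(13,8) = 1287 equally likely rank assignments) gives the two-sided p-value.
Step 5: p-value = 0.065268; compare to alpha = 0.05. fail to reject H0.

U_X = 7, p = 0.065268, fail to reject H0 at alpha = 0.05.


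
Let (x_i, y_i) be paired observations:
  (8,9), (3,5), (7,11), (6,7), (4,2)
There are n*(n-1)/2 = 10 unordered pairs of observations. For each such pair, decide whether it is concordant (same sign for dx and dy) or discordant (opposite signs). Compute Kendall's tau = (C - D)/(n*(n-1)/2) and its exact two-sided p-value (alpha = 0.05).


Step 1: Enumerate the 10 unordered pairs (i,j) with i<j and classify each by sign(x_j-x_i) * sign(y_j-y_i).
  (1,2):dx=-5,dy=-4->C; (1,3):dx=-1,dy=+2->D; (1,4):dx=-2,dy=-2->C; (1,5):dx=-4,dy=-7->C
  (2,3):dx=+4,dy=+6->C; (2,4):dx=+3,dy=+2->C; (2,5):dx=+1,dy=-3->D; (3,4):dx=-1,dy=-4->C
  (3,5):dx=-3,dy=-9->C; (4,5):dx=-2,dy=-5->C
Step 2: C = 8, D = 2, total pairs = 10.
Step 3: tau = (C - D)/(n(n-1)/2) = (8 - 2)/10 = 0.600000.
Step 4: Exact two-sided p-value (enumerate n! = 120 permutations of y under H0): p = 0.233333.
Step 5: alpha = 0.05. fail to reject H0.

tau_b = 0.6000 (C=8, D=2), p = 0.233333, fail to reject H0.


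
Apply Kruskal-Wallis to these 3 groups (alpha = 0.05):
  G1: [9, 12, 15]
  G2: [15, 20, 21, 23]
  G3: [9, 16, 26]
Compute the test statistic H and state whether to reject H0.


Step 1: Combine all N = 10 observations and assign midranks.
sorted (value, group, rank): (9,G1,1.5), (9,G3,1.5), (12,G1,3), (15,G1,4.5), (15,G2,4.5), (16,G3,6), (20,G2,7), (21,G2,8), (23,G2,9), (26,G3,10)
Step 2: Sum ranks within each group.
R_1 = 9 (n_1 = 3)
R_2 = 28.5 (n_2 = 4)
R_3 = 17.5 (n_3 = 3)
Step 3: H = 12/(N(N+1)) * sum(R_i^2/n_i) - 3(N+1)
     = 12/(10*11) * (9^2/3 + 28.5^2/4 + 17.5^2/3) - 3*11
     = 0.109091 * 332.146 - 33
     = 3.234091.
Step 4: Ties present; correction factor C = 1 - 12/(10^3 - 10) = 0.987879. Corrected H = 3.234091 / 0.987879 = 3.273773.
Step 5: Under H0, H ~ chi^2(2); p-value = 0.194585.
Step 6: alpha = 0.05. fail to reject H0.

H = 3.2738, df = 2, p = 0.194585, fail to reject H0.
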